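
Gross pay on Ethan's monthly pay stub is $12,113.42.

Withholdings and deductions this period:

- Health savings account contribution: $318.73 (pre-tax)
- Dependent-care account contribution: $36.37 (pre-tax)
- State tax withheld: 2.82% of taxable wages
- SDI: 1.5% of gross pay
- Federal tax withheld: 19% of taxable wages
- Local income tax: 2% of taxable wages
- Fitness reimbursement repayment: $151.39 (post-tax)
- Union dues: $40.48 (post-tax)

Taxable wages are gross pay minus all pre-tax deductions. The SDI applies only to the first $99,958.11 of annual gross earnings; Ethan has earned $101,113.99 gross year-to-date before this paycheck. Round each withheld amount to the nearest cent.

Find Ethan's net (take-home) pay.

$8,765.62

Dependent-care account contribution: $36.37
Health savings account contribution: $318.73
Pre-tax total = $36.37 + $318.73 = $355.10
Taxable wages = $12,113.42 − $355.10 = $11,758.32
State tax withheld: $11,758.32 × 0.0282 = $331.58
Local income tax: $11,758.32 × 0.02 = $235.17
Federal tax withheld: $11,758.32 × 0.19 = $2,234.08
SDI: annual cap $99,958.11 already reached (YTD $101,113.99), so $0.00
Union dues: $40.48
Fitness reimbursement repayment: $151.39
Total deductions = $36.37 + $318.73 + $331.58 + $235.17 + $2,234.08 + $0.00 + $40.48 + $151.39 = $3,347.80
Net pay = $12,113.42 − $3,347.80 = $8,765.62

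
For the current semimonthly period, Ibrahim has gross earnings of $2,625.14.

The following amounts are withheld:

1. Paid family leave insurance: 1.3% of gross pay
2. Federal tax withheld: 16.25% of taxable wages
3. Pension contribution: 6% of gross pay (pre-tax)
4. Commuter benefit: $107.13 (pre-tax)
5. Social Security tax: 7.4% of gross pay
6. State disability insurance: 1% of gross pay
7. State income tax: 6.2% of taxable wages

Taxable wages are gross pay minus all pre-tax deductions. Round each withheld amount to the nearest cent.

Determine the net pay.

$1,575.93

Pension contribution: $2,625.14 × 0.06 = $157.51
Commuter benefit: $107.13
Pre-tax total = $157.51 + $107.13 = $264.64
Taxable wages = $2,625.14 − $264.64 = $2,360.50
State income tax: $2,360.50 × 0.062 = $146.35
Federal tax withheld: $2,360.50 × 0.1625 = $383.58
Social Security tax: $2,625.14 × 0.074 = $194.26
State disability insurance: $2,625.14 × 0.01 = $26.25
Paid family leave insurance: $2,625.14 × 0.013 = $34.13
Total deductions = $157.51 + $107.13 + $146.35 + $383.58 + $194.26 + $26.25 + $34.13 = $1,049.21
Net pay = $2,625.14 − $1,049.21 = $1,575.93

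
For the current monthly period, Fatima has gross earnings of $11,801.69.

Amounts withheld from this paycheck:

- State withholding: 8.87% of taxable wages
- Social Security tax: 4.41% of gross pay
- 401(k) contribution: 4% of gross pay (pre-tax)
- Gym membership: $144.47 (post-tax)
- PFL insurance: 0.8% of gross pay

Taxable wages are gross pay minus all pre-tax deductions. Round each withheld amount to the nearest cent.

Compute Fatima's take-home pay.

$9,565.35

401(k) contribution: $11,801.69 × 0.04 = $472.07
Taxable wages = $11,801.69 − $472.07 = $11,329.62
State withholding: $11,329.62 × 0.0887 = $1,004.94
PFL insurance: $11,801.69 × 0.008 = $94.41
Social Security tax: $11,801.69 × 0.0441 = $520.45
Gym membership: $144.47
Total deductions = $472.07 + $1,004.94 + $94.41 + $520.45 + $144.47 = $2,236.34
Net pay = $11,801.69 − $2,236.34 = $9,565.35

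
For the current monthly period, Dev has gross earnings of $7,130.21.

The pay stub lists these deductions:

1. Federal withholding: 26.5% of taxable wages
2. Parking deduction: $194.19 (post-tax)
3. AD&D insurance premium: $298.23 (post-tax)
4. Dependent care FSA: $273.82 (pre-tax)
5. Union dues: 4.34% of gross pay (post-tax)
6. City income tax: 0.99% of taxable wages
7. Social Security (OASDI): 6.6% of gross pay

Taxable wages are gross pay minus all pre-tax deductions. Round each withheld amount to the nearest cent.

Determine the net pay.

$3,699.11

Dependent care FSA: $273.82
Taxable wages = $7,130.21 − $273.82 = $6,856.39
City income tax: $6,856.39 × 0.0099 = $67.88
Federal withholding: $6,856.39 × 0.265 = $1,816.94
Social Security (OASDI): $7,130.21 × 0.066 = $470.59
Union dues: $7,130.21 × 0.0434 = $309.45
Parking deduction: $194.19
AD&D insurance premium: $298.23
Total deductions = $273.82 + $67.88 + $1,816.94 + $470.59 + $309.45 + $194.19 + $298.23 = $3,431.10
Net pay = $7,130.21 − $3,431.10 = $3,699.11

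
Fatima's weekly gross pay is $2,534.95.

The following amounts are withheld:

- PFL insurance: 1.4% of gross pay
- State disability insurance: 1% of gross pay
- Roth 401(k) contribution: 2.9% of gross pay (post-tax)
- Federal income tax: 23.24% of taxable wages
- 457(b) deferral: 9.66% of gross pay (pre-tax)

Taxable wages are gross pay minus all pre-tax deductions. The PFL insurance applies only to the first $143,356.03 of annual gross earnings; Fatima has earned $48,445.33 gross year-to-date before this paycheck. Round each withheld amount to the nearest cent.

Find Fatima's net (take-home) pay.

457(b) deferral: $2,534.95 × 0.0966 = $244.88
Taxable wages = $2,534.95 − $244.88 = $2,290.07
Federal income tax: $2,290.07 × 0.2324 = $532.21
PFL insurance: cap not yet reached, full $2,534.95 is subject → $2,534.95 × 0.014 = $35.49
State disability insurance: $2,534.95 × 0.01 = $25.35
Roth 401(k) contribution: $2,534.95 × 0.029 = $73.51
Total deductions = $244.88 + $532.21 + $35.49 + $25.35 + $73.51 = $911.44
Net pay = $2,534.95 − $911.44 = $1,623.51

$1,623.51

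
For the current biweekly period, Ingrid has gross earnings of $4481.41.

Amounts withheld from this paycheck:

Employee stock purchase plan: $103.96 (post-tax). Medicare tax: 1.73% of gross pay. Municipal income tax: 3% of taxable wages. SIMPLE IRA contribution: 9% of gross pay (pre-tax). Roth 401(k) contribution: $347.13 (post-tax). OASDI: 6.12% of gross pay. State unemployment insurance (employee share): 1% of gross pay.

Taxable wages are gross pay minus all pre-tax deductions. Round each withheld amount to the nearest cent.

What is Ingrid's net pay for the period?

$3108.05

SIMPLE IRA contribution: $4481.41 × 0.09 = $403.33
Taxable wages = $4481.41 − $403.33 = $4078.08
Municipal income tax: $4078.08 × 0.03 = $122.34
State unemployment insurance (employee share): $4481.41 × 0.01 = $44.81
Medicare tax: $4481.41 × 0.0173 = $77.53
OASDI: $4481.41 × 0.0612 = $274.26
Roth 401(k) contribution: $347.13
Employee stock purchase plan: $103.96
Total deductions = $403.33 + $122.34 + $44.81 + $77.53 + $274.26 + $347.13 + $103.96 = $1373.36
Net pay = $4481.41 − $1373.36 = $3108.05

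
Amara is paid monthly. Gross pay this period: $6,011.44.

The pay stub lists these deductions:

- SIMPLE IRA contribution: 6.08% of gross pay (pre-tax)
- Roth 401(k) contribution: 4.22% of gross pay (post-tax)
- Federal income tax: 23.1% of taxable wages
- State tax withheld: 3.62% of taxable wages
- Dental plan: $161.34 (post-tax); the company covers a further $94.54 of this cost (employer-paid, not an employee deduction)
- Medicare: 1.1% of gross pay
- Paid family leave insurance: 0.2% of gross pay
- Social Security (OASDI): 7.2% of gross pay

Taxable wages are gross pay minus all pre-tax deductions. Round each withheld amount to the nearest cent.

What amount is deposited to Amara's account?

$3,211.36

SIMPLE IRA contribution: $6,011.44 × 0.0608 = $365.50
Taxable wages = $6,011.44 − $365.50 = $5,645.94
State tax withheld: $5,645.94 × 0.0362 = $204.38
Federal income tax: $5,645.94 × 0.231 = $1,304.21
Paid family leave insurance: $6,011.44 × 0.002 = $12.02
Medicare: $6,011.44 × 0.011 = $66.13
Social Security (OASDI): $6,011.44 × 0.072 = $432.82
Roth 401(k) contribution: $6,011.44 × 0.0422 = $253.68
Dental plan: $161.34
(Employer's $94.54 toward dental plan is not withheld from the employee.)
Total deductions = $365.50 + $204.38 + $1,304.21 + $12.02 + $66.13 + $432.82 + $253.68 + $161.34 = $2,800.08
Net pay = $6,011.44 − $2,800.08 = $3,211.36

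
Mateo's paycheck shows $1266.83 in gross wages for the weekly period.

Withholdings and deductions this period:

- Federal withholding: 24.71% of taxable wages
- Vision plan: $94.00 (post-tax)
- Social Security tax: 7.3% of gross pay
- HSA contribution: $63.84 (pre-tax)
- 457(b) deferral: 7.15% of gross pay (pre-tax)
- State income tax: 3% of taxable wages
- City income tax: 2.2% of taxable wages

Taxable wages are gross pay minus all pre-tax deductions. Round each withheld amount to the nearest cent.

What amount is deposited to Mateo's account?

$593.21

457(b) deferral: $1266.83 × 0.0715 = $90.58
HSA contribution: $63.84
Pre-tax total = $90.58 + $63.84 = $154.42
Taxable wages = $1266.83 − $154.42 = $1112.41
City income tax: $1112.41 × 0.022 = $24.47
State income tax: $1112.41 × 0.03 = $33.37
Federal withholding: $1112.41 × 0.2471 = $274.88
Social Security tax: $1266.83 × 0.073 = $92.48
Vision plan: $94.00
Total deductions = $90.58 + $63.84 + $24.47 + $33.37 + $274.88 + $92.48 + $94.00 = $673.62
Net pay = $1266.83 − $673.62 = $593.21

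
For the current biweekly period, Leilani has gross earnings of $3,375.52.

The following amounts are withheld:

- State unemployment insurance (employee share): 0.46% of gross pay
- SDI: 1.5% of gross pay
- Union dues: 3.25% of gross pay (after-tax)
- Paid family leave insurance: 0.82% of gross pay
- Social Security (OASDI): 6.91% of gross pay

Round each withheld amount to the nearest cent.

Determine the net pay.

SDI: $3,375.52 × 0.015 = $50.63
Social Security (OASDI): $3,375.52 × 0.0691 = $233.25
Paid family leave insurance: $3,375.52 × 0.0082 = $27.68
State unemployment insurance (employee share): $3,375.52 × 0.0046 = $15.53
Union dues: $3,375.52 × 0.0325 = $109.70
Total deductions = $50.63 + $233.25 + $27.68 + $15.53 + $109.70 = $436.79
Net pay = $3,375.52 − $436.79 = $2,938.73

$2,938.73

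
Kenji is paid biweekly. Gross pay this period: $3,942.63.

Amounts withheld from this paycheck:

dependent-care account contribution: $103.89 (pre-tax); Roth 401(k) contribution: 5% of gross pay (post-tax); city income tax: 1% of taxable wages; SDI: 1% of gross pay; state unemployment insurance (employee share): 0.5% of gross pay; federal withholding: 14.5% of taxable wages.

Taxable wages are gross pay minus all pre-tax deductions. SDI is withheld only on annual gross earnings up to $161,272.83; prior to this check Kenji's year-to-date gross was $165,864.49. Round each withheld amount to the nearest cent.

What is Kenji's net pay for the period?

$3,026.89

Dependent-care account contribution: $103.89
Taxable wages = $3,942.63 − $103.89 = $3,838.74
City income tax: $3,838.74 × 0.01 = $38.39
Federal withholding: $3,838.74 × 0.145 = $556.62
SDI: annual cap $161,272.83 already reached (YTD $165,864.49), so $0.00
State unemployment insurance (employee share): $3,942.63 × 0.005 = $19.71
Roth 401(k) contribution: $3,942.63 × 0.05 = $197.13
Total deductions = $103.89 + $38.39 + $556.62 + $0.00 + $19.71 + $197.13 = $915.74
Net pay = $3,942.63 − $915.74 = $3,026.89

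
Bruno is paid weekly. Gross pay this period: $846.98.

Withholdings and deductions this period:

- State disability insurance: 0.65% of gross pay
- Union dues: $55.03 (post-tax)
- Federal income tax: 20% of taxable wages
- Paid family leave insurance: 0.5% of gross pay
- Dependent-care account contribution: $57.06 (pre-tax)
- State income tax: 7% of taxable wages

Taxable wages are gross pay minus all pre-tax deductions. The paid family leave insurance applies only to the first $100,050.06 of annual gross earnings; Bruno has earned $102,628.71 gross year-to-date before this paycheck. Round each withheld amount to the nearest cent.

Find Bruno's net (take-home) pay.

Dependent-care account contribution: $57.06
Taxable wages = $846.98 − $57.06 = $789.92
Federal income tax: $789.92 × 0.2 = $157.98
State income tax: $789.92 × 0.07 = $55.29
State disability insurance: $846.98 × 0.0065 = $5.51
Paid family leave insurance: annual cap $100,050.06 already reached (YTD $102,628.71), so $0.00
Union dues: $55.03
Total deductions = $57.06 + $157.98 + $55.29 + $5.51 + $0.00 + $55.03 = $330.87
Net pay = $846.98 − $330.87 = $516.11

$516.11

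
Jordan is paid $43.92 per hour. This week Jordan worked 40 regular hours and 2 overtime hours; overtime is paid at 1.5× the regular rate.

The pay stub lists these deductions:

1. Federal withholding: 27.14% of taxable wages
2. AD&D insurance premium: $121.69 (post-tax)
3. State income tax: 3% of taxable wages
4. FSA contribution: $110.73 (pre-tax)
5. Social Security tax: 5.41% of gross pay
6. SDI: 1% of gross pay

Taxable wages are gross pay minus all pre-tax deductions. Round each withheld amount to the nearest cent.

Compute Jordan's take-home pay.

Regular pay: 40 × $43.92 = $1,756.80
Overtime pay: 2 × $43.92 × 1.5 = $131.76
Gross pay = $1,756.80 + $131.76 = $1,888.56
FSA contribution: $110.73
Taxable wages = $1,888.56 − $110.73 = $1,777.83
Federal withholding: $1,777.83 × 0.2714 = $482.50
State income tax: $1,777.83 × 0.03 = $53.33
Social Security tax: $1,888.56 × 0.0541 = $102.17
SDI: $1,888.56 × 0.01 = $18.89
AD&D insurance premium: $121.69
Total deductions = $110.73 + $482.50 + $53.33 + $102.17 + $18.89 + $121.69 = $889.31
Net pay = $1,888.56 − $889.31 = $999.25

$999.25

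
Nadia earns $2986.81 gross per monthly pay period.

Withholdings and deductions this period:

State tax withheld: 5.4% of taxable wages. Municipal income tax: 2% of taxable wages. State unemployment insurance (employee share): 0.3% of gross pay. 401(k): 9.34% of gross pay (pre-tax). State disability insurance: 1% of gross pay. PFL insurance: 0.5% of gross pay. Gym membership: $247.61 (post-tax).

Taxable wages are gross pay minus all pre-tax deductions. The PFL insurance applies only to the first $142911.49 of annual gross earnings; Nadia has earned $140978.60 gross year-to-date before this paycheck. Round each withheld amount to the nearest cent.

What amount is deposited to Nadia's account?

$2211.36

401(k): $2986.81 × 0.0934 = $278.97
Taxable wages = $2986.81 − $278.97 = $2707.84
State tax withheld: $2707.84 × 0.054 = $146.22
Municipal income tax: $2707.84 × 0.02 = $54.16
State unemployment insurance (employee share): $2986.81 × 0.003 = $8.96
State disability insurance: $2986.81 × 0.01 = $29.87
PFL insurance: only $142911.49 − $140978.60 = $1932.89 of this check is subject → $1932.89 × 0.005 = $9.66
Gym membership: $247.61
Total deductions = $278.97 + $146.22 + $54.16 + $8.96 + $29.87 + $9.66 + $247.61 = $775.45
Net pay = $2986.81 − $775.45 = $2211.36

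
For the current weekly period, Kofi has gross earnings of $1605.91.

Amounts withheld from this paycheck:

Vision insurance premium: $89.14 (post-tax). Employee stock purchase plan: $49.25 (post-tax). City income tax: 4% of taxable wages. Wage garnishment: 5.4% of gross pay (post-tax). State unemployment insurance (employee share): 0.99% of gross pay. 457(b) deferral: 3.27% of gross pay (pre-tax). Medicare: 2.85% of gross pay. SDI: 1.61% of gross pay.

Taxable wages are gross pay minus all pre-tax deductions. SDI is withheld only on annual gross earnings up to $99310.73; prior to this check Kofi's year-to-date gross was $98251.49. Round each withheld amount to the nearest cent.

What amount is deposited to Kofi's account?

$1187.43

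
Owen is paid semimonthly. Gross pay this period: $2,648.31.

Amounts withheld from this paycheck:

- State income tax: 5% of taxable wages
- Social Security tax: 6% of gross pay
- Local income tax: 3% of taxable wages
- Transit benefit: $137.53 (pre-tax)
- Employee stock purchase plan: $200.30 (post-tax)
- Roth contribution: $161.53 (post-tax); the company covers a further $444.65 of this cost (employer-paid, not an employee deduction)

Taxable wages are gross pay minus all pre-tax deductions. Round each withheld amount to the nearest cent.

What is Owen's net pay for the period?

$1,789.19

Transit benefit: $137.53
Taxable wages = $2,648.31 − $137.53 = $2,510.78
Local income tax: $2,510.78 × 0.03 = $75.32
State income tax: $2,510.78 × 0.05 = $125.54
Social Security tax: $2,648.31 × 0.06 = $158.90
Employee stock purchase plan: $200.30
Roth contribution: $161.53
(Employer's $444.65 toward Roth contribution is not withheld from the employee.)
Total deductions = $137.53 + $75.32 + $125.54 + $158.90 + $200.30 + $161.53 = $859.12
Net pay = $2,648.31 − $859.12 = $1,789.19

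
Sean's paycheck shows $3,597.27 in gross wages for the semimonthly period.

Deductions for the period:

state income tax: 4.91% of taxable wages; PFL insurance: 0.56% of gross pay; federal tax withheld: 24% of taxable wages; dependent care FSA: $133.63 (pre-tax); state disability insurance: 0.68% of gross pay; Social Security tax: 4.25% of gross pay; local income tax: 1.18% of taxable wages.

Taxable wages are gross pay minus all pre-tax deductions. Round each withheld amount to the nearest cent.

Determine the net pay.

Dependent care FSA: $133.63
Taxable wages = $3,597.27 − $133.63 = $3,463.64
Federal tax withheld: $3,463.64 × 0.24 = $831.27
Local income tax: $3,463.64 × 0.0118 = $40.87
State income tax: $3,463.64 × 0.0491 = $170.06
Social Security tax: $3,597.27 × 0.0425 = $152.88
PFL insurance: $3,597.27 × 0.0056 = $20.14
State disability insurance: $3,597.27 × 0.0068 = $24.46
Total deductions = $133.63 + $831.27 + $40.87 + $170.06 + $152.88 + $20.14 + $24.46 = $1,373.31
Net pay = $3,597.27 − $1,373.31 = $2,223.96

$2,223.96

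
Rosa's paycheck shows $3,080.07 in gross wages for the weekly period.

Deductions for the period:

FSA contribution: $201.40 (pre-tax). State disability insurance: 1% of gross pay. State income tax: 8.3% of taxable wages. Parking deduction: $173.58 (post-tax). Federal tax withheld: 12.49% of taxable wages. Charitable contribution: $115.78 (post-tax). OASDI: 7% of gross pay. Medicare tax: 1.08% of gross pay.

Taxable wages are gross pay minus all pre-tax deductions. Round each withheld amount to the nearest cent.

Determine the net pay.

FSA contribution: $201.40
Taxable wages = $3,080.07 − $201.40 = $2,878.67
Federal tax withheld: $2,878.67 × 0.1249 = $359.55
State income tax: $2,878.67 × 0.083 = $238.93
State disability insurance: $3,080.07 × 0.01 = $30.80
Medicare tax: $3,080.07 × 0.0108 = $33.26
OASDI: $3,080.07 × 0.07 = $215.60
Parking deduction: $173.58
Charitable contribution: $115.78
Total deductions = $201.40 + $359.55 + $238.93 + $30.80 + $33.26 + $215.60 + $173.58 + $115.78 = $1,368.90
Net pay = $3,080.07 − $1,368.90 = $1,711.17

$1,711.17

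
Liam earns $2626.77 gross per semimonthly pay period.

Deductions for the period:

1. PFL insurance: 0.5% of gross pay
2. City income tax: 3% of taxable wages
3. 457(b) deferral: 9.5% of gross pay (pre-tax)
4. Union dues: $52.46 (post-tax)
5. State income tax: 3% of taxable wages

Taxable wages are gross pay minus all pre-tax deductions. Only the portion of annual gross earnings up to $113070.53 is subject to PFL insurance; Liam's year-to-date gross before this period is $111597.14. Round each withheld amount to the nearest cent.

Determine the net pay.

$2174.76

457(b) deferral: $2626.77 × 0.095 = $249.54
Taxable wages = $2626.77 − $249.54 = $2377.23
City income tax: $2377.23 × 0.03 = $71.32
State income tax: $2377.23 × 0.03 = $71.32
PFL insurance: only $113070.53 − $111597.14 = $1473.39 of this check is subject → $1473.39 × 0.005 = $7.37
Union dues: $52.46
Total deductions = $249.54 + $71.32 + $71.32 + $7.37 + $52.46 = $452.01
Net pay = $2626.77 − $452.01 = $2174.76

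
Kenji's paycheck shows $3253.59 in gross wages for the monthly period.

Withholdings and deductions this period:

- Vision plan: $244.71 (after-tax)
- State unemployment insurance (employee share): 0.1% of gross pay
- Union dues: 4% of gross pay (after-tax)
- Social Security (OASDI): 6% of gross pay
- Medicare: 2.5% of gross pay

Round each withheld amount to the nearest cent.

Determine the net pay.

$2598.93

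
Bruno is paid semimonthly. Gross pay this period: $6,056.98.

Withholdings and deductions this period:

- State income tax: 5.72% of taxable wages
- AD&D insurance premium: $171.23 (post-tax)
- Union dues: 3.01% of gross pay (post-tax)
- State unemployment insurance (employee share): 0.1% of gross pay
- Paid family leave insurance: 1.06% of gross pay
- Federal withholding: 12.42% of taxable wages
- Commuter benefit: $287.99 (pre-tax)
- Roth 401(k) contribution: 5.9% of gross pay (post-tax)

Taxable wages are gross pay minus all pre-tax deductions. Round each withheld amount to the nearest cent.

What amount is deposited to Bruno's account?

Commuter benefit: $287.99
Taxable wages = $6,056.98 − $287.99 = $5,768.99
Federal withholding: $5,768.99 × 0.1242 = $716.51
State income tax: $5,768.99 × 0.0572 = $329.99
Paid family leave insurance: $6,056.98 × 0.0106 = $64.20
State unemployment insurance (employee share): $6,056.98 × 0.001 = $6.06
Union dues: $6,056.98 × 0.0301 = $182.32
AD&D insurance premium: $171.23
Roth 401(k) contribution: $6,056.98 × 0.059 = $357.36
Total deductions = $287.99 + $716.51 + $329.99 + $64.20 + $6.06 + $182.32 + $171.23 + $357.36 = $2,115.66
Net pay = $6,056.98 − $2,115.66 = $3,941.32

$3,941.32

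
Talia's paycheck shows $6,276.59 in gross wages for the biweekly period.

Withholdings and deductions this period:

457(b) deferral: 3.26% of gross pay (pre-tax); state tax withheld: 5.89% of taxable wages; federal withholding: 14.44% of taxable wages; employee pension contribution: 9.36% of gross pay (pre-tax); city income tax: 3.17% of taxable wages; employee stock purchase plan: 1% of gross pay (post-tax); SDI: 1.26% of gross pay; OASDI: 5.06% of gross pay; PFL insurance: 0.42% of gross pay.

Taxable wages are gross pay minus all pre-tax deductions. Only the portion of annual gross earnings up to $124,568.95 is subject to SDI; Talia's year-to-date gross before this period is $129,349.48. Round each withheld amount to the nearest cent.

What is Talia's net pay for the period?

Employee pension contribution: $6,276.59 × 0.0936 = $587.49
457(b) deferral: $6,276.59 × 0.0326 = $204.62
Pre-tax total = $587.49 + $204.62 = $792.11
Taxable wages = $6,276.59 − $792.11 = $5,484.48
Federal withholding: $5,484.48 × 0.1444 = $791.96
State tax withheld: $5,484.48 × 0.0589 = $323.04
City income tax: $5,484.48 × 0.0317 = $173.86
SDI: annual cap $124,568.95 already reached (YTD $129,349.48), so $0.00
OASDI: $6,276.59 × 0.0506 = $317.60
PFL insurance: $6,276.59 × 0.0042 = $26.36
Employee stock purchase plan: $6,276.59 × 0.01 = $62.77
Total deductions = $587.49 + $204.62 + $791.96 + $323.04 + $173.86 + $0.00 + $317.60 + $26.36 + $62.77 = $2,487.70
Net pay = $6,276.59 − $2,487.70 = $3,788.89

$3,788.89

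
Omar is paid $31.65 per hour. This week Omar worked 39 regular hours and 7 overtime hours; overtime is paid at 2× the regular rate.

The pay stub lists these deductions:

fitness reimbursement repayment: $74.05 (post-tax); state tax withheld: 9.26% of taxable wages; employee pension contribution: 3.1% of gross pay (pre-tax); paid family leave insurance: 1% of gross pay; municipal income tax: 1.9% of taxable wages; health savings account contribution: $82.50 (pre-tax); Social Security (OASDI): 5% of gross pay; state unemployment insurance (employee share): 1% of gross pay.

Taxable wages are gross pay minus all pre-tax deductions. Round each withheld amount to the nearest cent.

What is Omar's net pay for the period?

$1,179.29

Regular pay: 39 × $31.65 = $1,234.35
Overtime pay: 7 × $31.65 × 2 = $443.10
Gross pay = $1,234.35 + $443.10 = $1,677.45
Health savings account contribution: $82.50
Employee pension contribution: $1,677.45 × 0.031 = $52.00
Pre-tax total = $82.50 + $52.00 = $134.50
Taxable wages = $1,677.45 − $134.50 = $1,542.95
State tax withheld: $1,542.95 × 0.0926 = $142.88
Municipal income tax: $1,542.95 × 0.019 = $29.32
Paid family leave insurance: $1,677.45 × 0.01 = $16.77
State unemployment insurance (employee share): $1,677.45 × 0.01 = $16.77
Social Security (OASDI): $1,677.45 × 0.05 = $83.87
Fitness reimbursement repayment: $74.05
Total deductions = $82.50 + $52.00 + $142.88 + $29.32 + $16.77 + $16.77 + $83.87 + $74.05 = $498.16
Net pay = $1,677.45 − $498.16 = $1,179.29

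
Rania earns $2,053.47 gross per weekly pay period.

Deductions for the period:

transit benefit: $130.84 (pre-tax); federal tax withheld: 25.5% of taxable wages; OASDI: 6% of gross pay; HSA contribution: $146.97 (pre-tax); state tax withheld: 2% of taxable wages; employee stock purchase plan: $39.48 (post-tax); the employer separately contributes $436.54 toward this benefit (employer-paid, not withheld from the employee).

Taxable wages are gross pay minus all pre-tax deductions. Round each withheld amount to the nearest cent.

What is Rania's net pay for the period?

HSA contribution: $146.97
Transit benefit: $130.84
Pre-tax total = $146.97 + $130.84 = $277.81
Taxable wages = $2,053.47 − $277.81 = $1,775.66
Federal tax withheld: $1,775.66 × 0.255 = $452.79
State tax withheld: $1,775.66 × 0.02 = $35.51
OASDI: $2,053.47 × 0.06 = $123.21
Employee stock purchase plan: $39.48
(Employer's $436.54 toward employee stock purchase plan is not withheld from the employee.)
Total deductions = $146.97 + $130.84 + $452.79 + $35.51 + $123.21 + $39.48 = $928.80
Net pay = $2,053.47 − $928.80 = $1,124.67

$1,124.67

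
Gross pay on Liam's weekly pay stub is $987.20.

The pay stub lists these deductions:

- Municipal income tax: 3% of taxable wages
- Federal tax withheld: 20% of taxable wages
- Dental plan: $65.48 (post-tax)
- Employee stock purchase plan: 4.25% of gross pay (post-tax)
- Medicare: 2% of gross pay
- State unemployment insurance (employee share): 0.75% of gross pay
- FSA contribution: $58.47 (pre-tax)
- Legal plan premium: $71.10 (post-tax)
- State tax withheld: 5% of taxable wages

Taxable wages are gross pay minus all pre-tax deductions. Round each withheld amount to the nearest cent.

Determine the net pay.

$463.00

FSA contribution: $58.47
Taxable wages = $987.20 − $58.47 = $928.73
Municipal income tax: $928.73 × 0.03 = $27.86
State tax withheld: $928.73 × 0.05 = $46.44
Federal tax withheld: $928.73 × 0.2 = $185.75
Medicare: $987.20 × 0.02 = $19.74
State unemployment insurance (employee share): $987.20 × 0.0075 = $7.40
Dental plan: $65.48
Employee stock purchase plan: $987.20 × 0.0425 = $41.96
Legal plan premium: $71.10
Total deductions = $58.47 + $27.86 + $46.44 + $185.75 + $19.74 + $7.40 + $65.48 + $41.96 + $71.10 = $524.20
Net pay = $987.20 − $524.20 = $463.00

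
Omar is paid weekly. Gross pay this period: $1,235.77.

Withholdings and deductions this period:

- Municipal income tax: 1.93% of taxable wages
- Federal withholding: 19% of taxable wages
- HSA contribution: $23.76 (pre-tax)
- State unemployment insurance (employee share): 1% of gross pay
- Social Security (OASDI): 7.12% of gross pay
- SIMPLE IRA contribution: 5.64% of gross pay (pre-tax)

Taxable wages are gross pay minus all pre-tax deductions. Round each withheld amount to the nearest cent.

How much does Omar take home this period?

$802.87

SIMPLE IRA contribution: $1,235.77 × 0.0564 = $69.70
HSA contribution: $23.76
Pre-tax total = $69.70 + $23.76 = $93.46
Taxable wages = $1,235.77 − $93.46 = $1,142.31
Federal withholding: $1,142.31 × 0.19 = $217.04
Municipal income tax: $1,142.31 × 0.0193 = $22.05
Social Security (OASDI): $1,235.77 × 0.0712 = $87.99
State unemployment insurance (employee share): $1,235.77 × 0.01 = $12.36
Total deductions = $69.70 + $23.76 + $217.04 + $22.05 + $87.99 + $12.36 = $432.90
Net pay = $1,235.77 − $432.90 = $802.87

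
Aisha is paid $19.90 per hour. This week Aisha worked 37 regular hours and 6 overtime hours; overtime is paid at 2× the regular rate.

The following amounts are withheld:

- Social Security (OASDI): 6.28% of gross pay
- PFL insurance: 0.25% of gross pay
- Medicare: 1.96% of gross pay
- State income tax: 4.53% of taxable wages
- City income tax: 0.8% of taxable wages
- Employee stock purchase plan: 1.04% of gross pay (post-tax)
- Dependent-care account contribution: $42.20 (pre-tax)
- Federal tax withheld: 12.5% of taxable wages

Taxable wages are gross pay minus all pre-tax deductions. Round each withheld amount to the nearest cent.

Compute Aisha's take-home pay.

Regular pay: 37 × $19.90 = $736.30
Overtime pay: 6 × $19.90 × 2 = $238.80
Gross pay = $736.30 + $238.80 = $975.10
Dependent-care account contribution: $42.20
Taxable wages = $975.10 − $42.20 = $932.90
City income tax: $932.90 × 0.008 = $7.46
State income tax: $932.90 × 0.0453 = $42.26
Federal tax withheld: $932.90 × 0.125 = $116.61
Social Security (OASDI): $975.10 × 0.0628 = $61.24
Medicare: $975.10 × 0.0196 = $19.11
PFL insurance: $975.10 × 0.0025 = $2.44
Employee stock purchase plan: $975.10 × 0.0104 = $10.14
Total deductions = $42.20 + $7.46 + $42.26 + $116.61 + $61.24 + $19.11 + $2.44 + $10.14 = $301.46
Net pay = $975.10 − $301.46 = $673.64

$673.64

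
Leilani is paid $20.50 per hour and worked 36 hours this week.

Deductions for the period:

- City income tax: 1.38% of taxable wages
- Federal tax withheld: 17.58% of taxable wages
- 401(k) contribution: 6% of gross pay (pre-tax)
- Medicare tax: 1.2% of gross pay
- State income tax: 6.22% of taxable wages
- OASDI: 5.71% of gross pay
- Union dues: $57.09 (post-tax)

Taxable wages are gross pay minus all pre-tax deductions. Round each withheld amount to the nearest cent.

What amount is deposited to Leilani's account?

$410.95

Gross pay: 36 × $20.50 = $738.00
401(k) contribution: $738.00 × 0.06 = $44.28
Taxable wages = $738.00 − $44.28 = $693.72
City income tax: $693.72 × 0.0138 = $9.57
Federal tax withheld: $693.72 × 0.1758 = $121.96
State income tax: $693.72 × 0.0622 = $43.15
Medicare tax: $738.00 × 0.012 = $8.86
OASDI: $738.00 × 0.0571 = $42.14
Union dues: $57.09
Total deductions = $44.28 + $9.57 + $121.96 + $43.15 + $8.86 + $42.14 + $57.09 = $327.05
Net pay = $738.00 − $327.05 = $410.95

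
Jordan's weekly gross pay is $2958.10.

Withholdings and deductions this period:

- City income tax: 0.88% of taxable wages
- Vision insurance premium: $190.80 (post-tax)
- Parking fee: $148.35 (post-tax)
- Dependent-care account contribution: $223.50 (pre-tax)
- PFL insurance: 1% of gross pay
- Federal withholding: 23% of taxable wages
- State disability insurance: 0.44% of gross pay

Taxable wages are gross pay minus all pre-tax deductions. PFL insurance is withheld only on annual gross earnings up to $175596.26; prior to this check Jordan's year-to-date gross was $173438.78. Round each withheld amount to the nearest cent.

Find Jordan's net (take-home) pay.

$1707.84

Dependent-care account contribution: $223.50
Taxable wages = $2958.10 − $223.50 = $2734.60
Federal withholding: $2734.60 × 0.23 = $628.96
City income tax: $2734.60 × 0.0088 = $24.06
State disability insurance: $2958.10 × 0.0044 = $13.02
PFL insurance: only $175596.26 − $173438.78 = $2157.48 of this check is subject → $2157.48 × 0.01 = $21.57
Parking fee: $148.35
Vision insurance premium: $190.80
Total deductions = $223.50 + $628.96 + $24.06 + $13.02 + $21.57 + $148.35 + $190.80 = $1250.26
Net pay = $2958.10 − $1250.26 = $1707.84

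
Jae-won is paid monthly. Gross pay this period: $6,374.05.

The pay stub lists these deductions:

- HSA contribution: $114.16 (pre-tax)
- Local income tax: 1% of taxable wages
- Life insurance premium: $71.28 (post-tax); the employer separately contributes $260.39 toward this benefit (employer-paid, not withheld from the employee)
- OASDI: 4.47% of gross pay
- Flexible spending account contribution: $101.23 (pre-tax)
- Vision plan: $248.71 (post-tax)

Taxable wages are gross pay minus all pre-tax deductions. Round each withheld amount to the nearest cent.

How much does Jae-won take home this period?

HSA contribution: $114.16
Flexible spending account contribution: $101.23
Pre-tax total = $114.16 + $101.23 = $215.39
Taxable wages = $6,374.05 − $215.39 = $6,158.66
Local income tax: $6,158.66 × 0.01 = $61.59
OASDI: $6,374.05 × 0.0447 = $284.92
Life insurance premium: $71.28
Vision plan: $248.71
(Employer's $260.39 toward life insurance premium is not withheld from the employee.)
Total deductions = $114.16 + $101.23 + $61.59 + $284.92 + $71.28 + $248.71 = $881.89
Net pay = $6,374.05 − $881.89 = $5,492.16

$5,492.16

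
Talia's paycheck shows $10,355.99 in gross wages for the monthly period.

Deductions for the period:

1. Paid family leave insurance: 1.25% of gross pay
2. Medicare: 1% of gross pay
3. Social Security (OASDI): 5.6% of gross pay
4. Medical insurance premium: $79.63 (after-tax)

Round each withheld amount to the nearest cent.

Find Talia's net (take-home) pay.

$9,463.41

Medicare: $10,355.99 × 0.01 = $103.56
Paid family leave insurance: $10,355.99 × 0.0125 = $129.45
Social Security (OASDI): $10,355.99 × 0.056 = $579.94
Medical insurance premium: $79.63
Total deductions = $103.56 + $129.45 + $579.94 + $79.63 = $892.58
Net pay = $10,355.99 − $892.58 = $9,463.41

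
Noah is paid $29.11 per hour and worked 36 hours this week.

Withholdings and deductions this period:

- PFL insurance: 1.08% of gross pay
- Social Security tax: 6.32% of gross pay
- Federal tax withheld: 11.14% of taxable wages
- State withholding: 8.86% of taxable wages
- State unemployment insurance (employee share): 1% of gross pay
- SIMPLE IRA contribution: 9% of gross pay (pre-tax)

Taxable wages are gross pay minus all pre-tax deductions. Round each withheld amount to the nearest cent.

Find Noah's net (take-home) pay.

$674.88

Gross pay: 36 × $29.11 = $1,047.96
SIMPLE IRA contribution: $1,047.96 × 0.09 = $94.32
Taxable wages = $1,047.96 − $94.32 = $953.64
State withholding: $953.64 × 0.0886 = $84.49
Federal tax withheld: $953.64 × 0.1114 = $106.24
PFL insurance: $1,047.96 × 0.0108 = $11.32
State unemployment insurance (employee share): $1,047.96 × 0.01 = $10.48
Social Security tax: $1,047.96 × 0.0632 = $66.23
Total deductions = $94.32 + $84.49 + $106.24 + $11.32 + $10.48 + $66.23 = $373.08
Net pay = $1,047.96 − $373.08 = $674.88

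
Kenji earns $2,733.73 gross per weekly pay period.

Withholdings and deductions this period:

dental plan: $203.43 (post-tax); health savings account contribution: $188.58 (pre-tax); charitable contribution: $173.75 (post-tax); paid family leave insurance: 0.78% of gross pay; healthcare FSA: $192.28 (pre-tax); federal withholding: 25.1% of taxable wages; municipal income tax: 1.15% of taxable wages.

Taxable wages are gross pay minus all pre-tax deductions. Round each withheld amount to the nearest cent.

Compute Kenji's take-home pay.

Healthcare FSA: $192.28
Health savings account contribution: $188.58
Pre-tax total = $192.28 + $188.58 = $380.86
Taxable wages = $2,733.73 − $380.86 = $2,352.87
Municipal income tax: $2,352.87 × 0.0115 = $27.06
Federal withholding: $2,352.87 × 0.251 = $590.57
Paid family leave insurance: $2,733.73 × 0.0078 = $21.32
Charitable contribution: $173.75
Dental plan: $203.43
Total deductions = $192.28 + $188.58 + $27.06 + $590.57 + $21.32 + $173.75 + $203.43 = $1,396.99
Net pay = $2,733.73 − $1,396.99 = $1,336.74

$1,336.74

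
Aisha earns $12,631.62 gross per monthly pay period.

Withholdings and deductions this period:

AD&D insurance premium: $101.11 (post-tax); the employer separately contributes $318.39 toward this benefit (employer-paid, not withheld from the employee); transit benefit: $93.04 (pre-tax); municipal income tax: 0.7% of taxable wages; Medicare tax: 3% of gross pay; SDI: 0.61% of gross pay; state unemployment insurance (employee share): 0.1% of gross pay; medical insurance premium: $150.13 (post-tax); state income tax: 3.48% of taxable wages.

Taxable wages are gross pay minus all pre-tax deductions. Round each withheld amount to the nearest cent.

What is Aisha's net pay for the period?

Transit benefit: $93.04
Taxable wages = $12,631.62 − $93.04 = $12,538.58
Municipal income tax: $12,538.58 × 0.007 = $87.77
State income tax: $12,538.58 × 0.0348 = $436.34
Medicare tax: $12,631.62 × 0.03 = $378.95
State unemployment insurance (employee share): $12,631.62 × 0.001 = $12.63
SDI: $12,631.62 × 0.0061 = $77.05
AD&D insurance premium: $101.11
Medical insurance premium: $150.13
(Employer's $318.39 toward AD&D insurance premium is not withheld from the employee.)
Total deductions = $93.04 + $87.77 + $436.34 + $378.95 + $12.63 + $77.05 + $101.11 + $150.13 = $1,337.02
Net pay = $12,631.62 − $1,337.02 = $11,294.60

$11,294.60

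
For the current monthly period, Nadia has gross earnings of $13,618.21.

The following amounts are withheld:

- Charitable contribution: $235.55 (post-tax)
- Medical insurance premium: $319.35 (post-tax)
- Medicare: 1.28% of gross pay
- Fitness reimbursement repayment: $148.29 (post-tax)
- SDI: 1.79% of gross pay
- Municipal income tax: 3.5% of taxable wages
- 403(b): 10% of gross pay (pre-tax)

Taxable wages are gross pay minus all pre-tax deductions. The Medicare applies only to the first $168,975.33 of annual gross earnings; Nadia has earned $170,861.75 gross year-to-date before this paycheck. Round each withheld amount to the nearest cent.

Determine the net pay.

403(b): $13,618.21 × 0.1 = $1,361.82
Taxable wages = $13,618.21 − $1,361.82 = $12,256.39
Municipal income tax: $12,256.39 × 0.035 = $428.97
Medicare: annual cap $168,975.33 already reached (YTD $170,861.75), so $0.00
SDI: $13,618.21 × 0.0179 = $243.77
Charitable contribution: $235.55
Fitness reimbursement repayment: $148.29
Medical insurance premium: $319.35
Total deductions = $1,361.82 + $428.97 + $0.00 + $243.77 + $235.55 + $148.29 + $319.35 = $2,737.75
Net pay = $13,618.21 − $2,737.75 = $10,880.46

$10,880.46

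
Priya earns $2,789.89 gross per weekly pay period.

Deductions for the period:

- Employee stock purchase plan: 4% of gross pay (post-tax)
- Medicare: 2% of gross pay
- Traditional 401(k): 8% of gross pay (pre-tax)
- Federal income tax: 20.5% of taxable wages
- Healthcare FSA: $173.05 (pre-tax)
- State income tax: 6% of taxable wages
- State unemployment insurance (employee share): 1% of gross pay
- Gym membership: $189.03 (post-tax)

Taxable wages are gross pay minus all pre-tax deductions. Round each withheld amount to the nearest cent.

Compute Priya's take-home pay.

$1,375.00

Traditional 401(k): $2,789.89 × 0.08 = $223.19
Healthcare FSA: $173.05
Pre-tax total = $223.19 + $173.05 = $396.24
Taxable wages = $2,789.89 − $396.24 = $2,393.65
State income tax: $2,393.65 × 0.06 = $143.62
Federal income tax: $2,393.65 × 0.205 = $490.70
Medicare: $2,789.89 × 0.02 = $55.80
State unemployment insurance (employee share): $2,789.89 × 0.01 = $27.90
Employee stock purchase plan: $2,789.89 × 0.04 = $111.60
Gym membership: $189.03
Total deductions = $223.19 + $173.05 + $143.62 + $490.70 + $55.80 + $27.90 + $111.60 + $189.03 = $1,414.89
Net pay = $2,789.89 − $1,414.89 = $1,375.00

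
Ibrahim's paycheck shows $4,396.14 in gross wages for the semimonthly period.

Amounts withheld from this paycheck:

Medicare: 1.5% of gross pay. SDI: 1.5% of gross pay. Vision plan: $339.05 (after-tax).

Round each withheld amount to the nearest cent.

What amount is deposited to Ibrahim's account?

Medicare: $4,396.14 × 0.015 = $65.94
SDI: $4,396.14 × 0.015 = $65.94
Vision plan: $339.05
Total deductions = $65.94 + $65.94 + $339.05 = $470.93
Net pay = $4,396.14 − $470.93 = $3,925.21

$3,925.21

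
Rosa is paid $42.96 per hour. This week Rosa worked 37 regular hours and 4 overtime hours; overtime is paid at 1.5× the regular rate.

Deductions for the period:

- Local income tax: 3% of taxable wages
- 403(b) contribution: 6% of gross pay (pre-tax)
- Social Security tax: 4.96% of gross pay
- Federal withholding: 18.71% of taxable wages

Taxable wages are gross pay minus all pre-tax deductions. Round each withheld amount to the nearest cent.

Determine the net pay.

$1,267.83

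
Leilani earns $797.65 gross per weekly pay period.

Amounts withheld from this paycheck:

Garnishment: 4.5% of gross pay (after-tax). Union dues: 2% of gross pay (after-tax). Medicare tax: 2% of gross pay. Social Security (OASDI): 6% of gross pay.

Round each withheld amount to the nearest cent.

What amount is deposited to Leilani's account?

$682.00

Social Security (OASDI): $797.65 × 0.06 = $47.86
Medicare tax: $797.65 × 0.02 = $15.95
Union dues: $797.65 × 0.02 = $15.95
Garnishment: $797.65 × 0.045 = $35.89
Total deductions = $47.86 + $15.95 + $15.95 + $35.89 = $115.65
Net pay = $797.65 − $115.65 = $682.00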